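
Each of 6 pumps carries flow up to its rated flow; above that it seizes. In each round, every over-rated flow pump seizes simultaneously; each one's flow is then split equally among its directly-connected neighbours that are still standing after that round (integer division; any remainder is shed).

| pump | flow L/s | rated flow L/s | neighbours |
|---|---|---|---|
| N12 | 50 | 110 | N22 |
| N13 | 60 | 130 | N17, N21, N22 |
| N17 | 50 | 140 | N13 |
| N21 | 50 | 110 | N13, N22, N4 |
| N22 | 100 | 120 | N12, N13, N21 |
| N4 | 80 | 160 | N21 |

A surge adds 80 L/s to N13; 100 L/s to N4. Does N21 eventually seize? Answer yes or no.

yes

Round 1 — N13 at 140 > 130; N4 at 180 > 160. N13, N4 seize.
  N13 sheds 140 L/s to N17, N21, N22: 46 each (2 lost).
    N17: 50+46 = 96 ≤ 140
    N21: 50+46 = 96 ≤ 110
    N22: 100+46 = 146 > 120
  N4 sheds 180 L/s to N21: 180 each.
    N21: 96+180 = 276 > 110
Round 2 — N21, N22 seize.
  N21 sheds 276 L/s: no online neighbours, lost.
  N22 sheds 146 L/s to N12: 146 each.
    N12: 50+146 = 196 > 110
Round 3 — N12 seizes.
  N12 sheds 196 L/s: no online neighbours, lost.
No further seizures.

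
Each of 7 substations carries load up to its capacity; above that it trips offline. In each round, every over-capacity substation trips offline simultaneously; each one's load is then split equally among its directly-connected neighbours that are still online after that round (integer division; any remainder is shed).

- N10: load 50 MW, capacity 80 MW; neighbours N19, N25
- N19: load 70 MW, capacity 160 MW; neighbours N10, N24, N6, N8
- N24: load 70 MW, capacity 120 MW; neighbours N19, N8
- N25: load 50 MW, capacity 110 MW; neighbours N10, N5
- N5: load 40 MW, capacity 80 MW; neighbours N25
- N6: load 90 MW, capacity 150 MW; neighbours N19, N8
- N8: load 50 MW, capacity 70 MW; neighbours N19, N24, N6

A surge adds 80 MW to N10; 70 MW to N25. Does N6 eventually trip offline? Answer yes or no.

yes

Round 1 — N10 at 130 > 80; N25 at 120 > 110. N10, N25 trip offline.
  N10 sheds 130 MW to N19: 130 each.
    N19: 70+130 = 200 > 160
  N25 sheds 120 MW to N5: 120 each.
    N5: 40+120 = 160 > 80
Round 2 — N19, N5 trip offline.
  N19 sheds 200 MW to N24, N6, N8: 66 each (2 lost).
    N24: 70+66 = 136 > 120
    N6: 90+66 = 156 > 150
    N8: 50+66 = 116 > 70
  N5 sheds 160 MW: no online neighbours, lost.
Round 3 — N24, N6, N8 trip offline.
  N24 sheds 136 MW: no online neighbours, lost.
  N6 sheds 156 MW: no online neighbours, lost.
  N8 sheds 116 MW: no online neighbours, lost.
No further trips.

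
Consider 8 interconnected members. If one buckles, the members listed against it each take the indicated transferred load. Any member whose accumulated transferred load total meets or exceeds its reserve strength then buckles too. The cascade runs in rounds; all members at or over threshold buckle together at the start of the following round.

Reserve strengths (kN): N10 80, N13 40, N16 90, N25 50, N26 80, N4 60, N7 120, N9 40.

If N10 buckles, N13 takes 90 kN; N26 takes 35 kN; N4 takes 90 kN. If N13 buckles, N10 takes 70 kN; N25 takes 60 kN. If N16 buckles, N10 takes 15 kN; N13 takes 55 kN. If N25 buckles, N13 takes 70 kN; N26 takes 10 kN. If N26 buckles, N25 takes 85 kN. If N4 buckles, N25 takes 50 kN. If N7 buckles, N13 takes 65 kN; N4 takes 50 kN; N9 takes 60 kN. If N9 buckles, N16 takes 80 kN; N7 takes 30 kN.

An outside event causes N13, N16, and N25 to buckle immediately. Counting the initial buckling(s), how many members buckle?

Round 1 — N13, N16, N25 buckle (initial).
  N10: +70+15 → 85 ≥ 80
  N26: +10 → 10 < 80
Round 2 — N10 buckles.
  N26: +35 → 45 < 80
  N4: +90 → 90 ≥ 60
Round 3 — N4 buckles.
No further bucklings.

5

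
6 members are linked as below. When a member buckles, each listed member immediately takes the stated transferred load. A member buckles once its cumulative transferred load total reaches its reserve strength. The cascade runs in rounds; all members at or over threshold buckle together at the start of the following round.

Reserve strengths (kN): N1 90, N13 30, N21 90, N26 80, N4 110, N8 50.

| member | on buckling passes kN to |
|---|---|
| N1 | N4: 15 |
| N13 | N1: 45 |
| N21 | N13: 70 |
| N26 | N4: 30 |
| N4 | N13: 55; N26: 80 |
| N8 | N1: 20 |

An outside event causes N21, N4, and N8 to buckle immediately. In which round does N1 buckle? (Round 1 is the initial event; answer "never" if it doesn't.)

Round 1 — N21, N4, N8 buckle (initial).
  N1: +20 → 20 < 90
  N13: +70+55 → 125 ≥ 30
  N26: +80 → 80 ≥ 80
Round 2 — N13, N26 buckle.
  N1: +45 → 65 < 90
No further bucklings.

never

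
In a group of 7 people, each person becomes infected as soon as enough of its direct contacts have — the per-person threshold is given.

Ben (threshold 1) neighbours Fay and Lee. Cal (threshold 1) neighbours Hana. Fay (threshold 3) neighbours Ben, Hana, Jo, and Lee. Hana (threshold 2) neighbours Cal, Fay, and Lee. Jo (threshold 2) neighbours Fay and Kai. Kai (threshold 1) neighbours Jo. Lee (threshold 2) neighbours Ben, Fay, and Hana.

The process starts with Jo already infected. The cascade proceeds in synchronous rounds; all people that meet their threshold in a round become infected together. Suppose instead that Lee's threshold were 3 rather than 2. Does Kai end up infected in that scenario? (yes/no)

yes

With Lee's threshold at 3:
Round 1 — Jo becomes infected (initial).
Round 2 — checking thresholds:
  Fay: 1 of 4 neighbours < 3, below threshold.
  Kai: 1 of 1 neighbours ≥ 1, becomes infected.
Round 3 — no new infections; cascade stops.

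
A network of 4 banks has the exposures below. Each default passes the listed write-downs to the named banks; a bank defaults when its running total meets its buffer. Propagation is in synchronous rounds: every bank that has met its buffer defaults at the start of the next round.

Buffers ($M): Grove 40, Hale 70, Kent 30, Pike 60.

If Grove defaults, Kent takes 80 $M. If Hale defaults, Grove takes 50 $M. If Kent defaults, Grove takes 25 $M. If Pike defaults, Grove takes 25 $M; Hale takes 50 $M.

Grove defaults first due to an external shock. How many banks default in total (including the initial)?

2

Round 1 — Grove defaults (initial).
  Kent: +80 → 80 ≥ 30
Round 2 — Kent defaults.
No further defaults.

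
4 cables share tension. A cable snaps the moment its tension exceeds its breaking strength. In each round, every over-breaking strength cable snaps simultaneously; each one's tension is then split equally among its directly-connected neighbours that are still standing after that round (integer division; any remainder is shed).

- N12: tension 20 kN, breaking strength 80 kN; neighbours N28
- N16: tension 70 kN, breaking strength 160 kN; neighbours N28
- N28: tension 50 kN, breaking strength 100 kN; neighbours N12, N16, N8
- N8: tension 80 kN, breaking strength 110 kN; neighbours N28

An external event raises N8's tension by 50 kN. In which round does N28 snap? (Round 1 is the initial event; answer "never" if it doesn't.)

Round 1 — N8 at 130 > 110. N8 snaps.
  N8 sheds 130 kN to N28: 130 each.
    N28: 50+130 = 180 > 100
Round 2 — N28 snaps.
  N28 sheds 180 kN to N12, N16: 90 each.
    N12: 20+90 = 110 > 80
    N16: 70+90 = 160 ≤ 160
Round 3 — N12 snaps.
  N12 sheds 110 kN: no online neighbours, lost.
No further breaks.

2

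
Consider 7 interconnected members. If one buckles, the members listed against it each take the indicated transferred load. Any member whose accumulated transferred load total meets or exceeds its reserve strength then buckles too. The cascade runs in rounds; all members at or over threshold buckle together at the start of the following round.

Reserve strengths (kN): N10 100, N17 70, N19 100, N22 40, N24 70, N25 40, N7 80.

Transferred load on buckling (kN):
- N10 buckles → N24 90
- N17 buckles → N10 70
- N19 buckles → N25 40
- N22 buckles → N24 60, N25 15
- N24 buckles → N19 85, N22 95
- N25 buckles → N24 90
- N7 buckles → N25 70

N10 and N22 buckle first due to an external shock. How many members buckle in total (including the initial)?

Round 1 — N10, N22 buckle (initial).
  N24: +90+60 → 150 ≥ 70
  N25: +15 → 15 < 40
Round 2 — N24 buckles.
  N19: +85 → 85 < 100
No further bucklings.

3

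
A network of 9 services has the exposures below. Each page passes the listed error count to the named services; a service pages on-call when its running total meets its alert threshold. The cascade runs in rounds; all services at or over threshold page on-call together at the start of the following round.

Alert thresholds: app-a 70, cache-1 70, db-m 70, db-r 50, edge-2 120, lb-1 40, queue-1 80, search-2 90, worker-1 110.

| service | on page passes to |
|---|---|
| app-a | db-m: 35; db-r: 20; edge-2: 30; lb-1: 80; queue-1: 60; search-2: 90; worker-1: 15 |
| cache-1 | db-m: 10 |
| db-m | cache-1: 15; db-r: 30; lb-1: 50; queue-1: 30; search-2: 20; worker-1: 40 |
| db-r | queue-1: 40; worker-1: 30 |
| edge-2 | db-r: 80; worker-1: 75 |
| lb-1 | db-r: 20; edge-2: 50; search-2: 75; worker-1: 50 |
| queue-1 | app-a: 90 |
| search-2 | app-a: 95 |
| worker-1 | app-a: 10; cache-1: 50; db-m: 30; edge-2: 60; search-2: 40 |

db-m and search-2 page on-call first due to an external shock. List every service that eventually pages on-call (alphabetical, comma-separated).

app-a, db-m, db-r, edge-2, lb-1, queue-1, search-2, worker-1

Round 1 — db-m, search-2 page on-call (initial).
  app-a: +95 → 95 ≥ 70
  cache-1: +15 → 15 < 70
  db-r: +30 → 30 < 50
  lb-1: +50 → 50 ≥ 40
  queue-1: +30 → 30 < 80
  worker-1: +40 → 40 < 110
Round 2 — app-a, lb-1 page on-call.
  db-r: +20+20 → 70 ≥ 50
  edge-2: +30+50 → 80 < 120
  queue-1: +60 → 90 ≥ 80
  worker-1: +15+50 → 105 < 110
Round 3 — db-r, queue-1 page on-call.
  worker-1: +30 → 135 ≥ 110
Round 4 — worker-1 pages on-call.
  cache-1: +50 → 65 < 70
  edge-2: +60 → 140 ≥ 120
Round 5 — edge-2 pages on-call.
No further pages.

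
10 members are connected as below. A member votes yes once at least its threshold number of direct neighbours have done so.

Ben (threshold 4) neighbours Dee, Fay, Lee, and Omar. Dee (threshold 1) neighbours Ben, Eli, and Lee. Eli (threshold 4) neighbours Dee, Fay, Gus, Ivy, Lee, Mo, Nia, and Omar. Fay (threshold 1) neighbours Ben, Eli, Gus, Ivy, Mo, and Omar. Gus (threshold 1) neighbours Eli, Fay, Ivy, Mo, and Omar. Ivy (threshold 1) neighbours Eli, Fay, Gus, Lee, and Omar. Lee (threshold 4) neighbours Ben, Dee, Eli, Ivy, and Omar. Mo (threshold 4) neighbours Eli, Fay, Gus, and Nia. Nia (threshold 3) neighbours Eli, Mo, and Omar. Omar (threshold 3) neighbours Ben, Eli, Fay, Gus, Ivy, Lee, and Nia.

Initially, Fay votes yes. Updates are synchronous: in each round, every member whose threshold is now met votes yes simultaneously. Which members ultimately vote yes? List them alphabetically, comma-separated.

Ben, Dee, Eli, Fay, Gus, Ivy, Lee, Omar

Round 1 — Fay votes yes (initial).
Round 2 — checking thresholds:
  Ben: 1 of 4 neighbours < 4, not yet.
  Eli: 1 of 8 neighbours < 4, not yet.
  Gus: 1 of 5 neighbours ≥ 1, votes yes.
  Ivy: 1 of 5 neighbours ≥ 1, votes yes.
  Mo: 1 of 4 neighbours < 4, not yet.
  Omar: 1 of 7 neighbours < 3, not yet.
Round 3 — checking thresholds:
  Ben: 1 of 4 neighbours < 4, not yet.
  Eli: 3 of 8 neighbours < 4, not yet.
  Lee: 1 of 5 neighbours < 4, not yet.
  Mo: 2 of 4 neighbours < 4, not yet.
  Omar: 3 of 7 neighbours ≥ 3, votes yes.
Round 4 — checking thresholds:
  Ben: 2 of 4 neighbours < 4, not yet.
  Eli: 4 of 8 neighbours ≥ 4, votes yes.
  Lee: 2 of 5 neighbours < 4, not yet.
  Mo: 2 of 4 neighbours < 4, not yet.
  Nia: 1 of 3 neighbours < 3, not yet.
Round 5 — checking thresholds:
  Ben: 2 of 4 neighbours < 4, not yet.
  Dee: 1 of 3 neighbours ≥ 1, votes yes.
  Lee: 3 of 5 neighbours < 4, not yet.
  Mo: 3 of 4 neighbours < 4, not yet.
  Nia: 2 of 3 neighbours < 3, not yet.
Round 6 — checking thresholds:
  Ben: 3 of 4 neighbours < 4, not yet.
  Lee: 4 of 5 neighbours ≥ 4, votes yes.
  Mo: 3 of 4 neighbours < 4, not yet.
  Nia: 2 of 3 neighbours < 3, not yet.
Round 7 — checking thresholds:
  Ben: 4 of 4 neighbours ≥ 4, votes yes.
  Mo: 3 of 4 neighbours < 4, not yet.
  Nia: 2 of 3 neighbours < 3, not yet.
Round 8 — no new yes votes; cascade stops.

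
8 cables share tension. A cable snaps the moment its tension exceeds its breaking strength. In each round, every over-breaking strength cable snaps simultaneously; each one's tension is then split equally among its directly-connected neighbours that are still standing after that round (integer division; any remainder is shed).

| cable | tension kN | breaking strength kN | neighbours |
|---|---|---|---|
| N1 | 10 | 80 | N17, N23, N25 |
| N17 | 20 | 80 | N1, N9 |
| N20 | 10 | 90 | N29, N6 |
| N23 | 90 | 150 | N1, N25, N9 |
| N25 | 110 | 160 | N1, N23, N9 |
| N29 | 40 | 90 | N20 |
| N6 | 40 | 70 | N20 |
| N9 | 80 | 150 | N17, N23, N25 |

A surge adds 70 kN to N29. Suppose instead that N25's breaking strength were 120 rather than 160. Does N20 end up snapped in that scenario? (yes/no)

yes

With N25's breaking strength at 120:
Round 1 — N29 at 110 > 90. N29 snaps.
  N29 sheds 110 kN to N20: 110 each.
    N20: 10+110 = 120 > 90
Round 2 — N20 snaps.
  N20 sheds 120 kN to N6: 120 each.
    N6: 40+120 = 160 > 70
Round 3 — N6 snaps.
  N6 sheds 160 kN: no online neighbours, lost.
No further breaks.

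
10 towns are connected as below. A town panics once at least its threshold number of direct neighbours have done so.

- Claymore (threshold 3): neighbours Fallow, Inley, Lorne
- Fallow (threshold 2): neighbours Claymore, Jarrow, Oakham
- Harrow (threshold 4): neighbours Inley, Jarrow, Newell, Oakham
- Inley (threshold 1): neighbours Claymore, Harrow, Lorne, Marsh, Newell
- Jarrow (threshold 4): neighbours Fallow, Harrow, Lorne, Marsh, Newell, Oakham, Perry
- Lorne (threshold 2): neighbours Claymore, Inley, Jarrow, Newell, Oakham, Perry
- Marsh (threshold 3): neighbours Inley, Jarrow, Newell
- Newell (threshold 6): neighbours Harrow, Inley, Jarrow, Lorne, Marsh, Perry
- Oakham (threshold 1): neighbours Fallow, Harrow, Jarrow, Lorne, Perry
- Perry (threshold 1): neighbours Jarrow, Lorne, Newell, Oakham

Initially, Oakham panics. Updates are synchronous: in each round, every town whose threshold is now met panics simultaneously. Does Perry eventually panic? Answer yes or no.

yes

Round 1 — Oakham panics (initial).
Round 2 — checking thresholds:
  Fallow: 1 of 3 neighbours < 2, not yet.
  Harrow: 1 of 4 neighbours < 4, not yet.
  Jarrow: 1 of 7 neighbours < 4, not yet.
  Lorne: 1 of 6 neighbours < 2, not yet.
  Perry: 1 of 4 neighbours ≥ 1, panics.
Round 3 — checking thresholds:
  Fallow: 1 of 3 neighbours < 2, not yet.
  Harrow: 1 of 4 neighbours < 4, not yet.
  Jarrow: 2 of 7 neighbours < 4, not yet.
  Lorne: 2 of 6 neighbours ≥ 2, panics.
  Newell: 1 of 6 neighbours < 6, not yet.
Round 4 — checking thresholds:
  Claymore: 1 of 3 neighbours < 3, not yet.
  Fallow: 1 of 3 neighbours < 2, not yet.
  Harrow: 1 of 4 neighbours < 4, not yet.
  Inley: 1 of 5 neighbours ≥ 1, panics.
  Jarrow: 3 of 7 neighbours < 4, not yet.
  Newell: 2 of 6 neighbours < 6, not yet.
Round 5 — no new panics; cascade stops.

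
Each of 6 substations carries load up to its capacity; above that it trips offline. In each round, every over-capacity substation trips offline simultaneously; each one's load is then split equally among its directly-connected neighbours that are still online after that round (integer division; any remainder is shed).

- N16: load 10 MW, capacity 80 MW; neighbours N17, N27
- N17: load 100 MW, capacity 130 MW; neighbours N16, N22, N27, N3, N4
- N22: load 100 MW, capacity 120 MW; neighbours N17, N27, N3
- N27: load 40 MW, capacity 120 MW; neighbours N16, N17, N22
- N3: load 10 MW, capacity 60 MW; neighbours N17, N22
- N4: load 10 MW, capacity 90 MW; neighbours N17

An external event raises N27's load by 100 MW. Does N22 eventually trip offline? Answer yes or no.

yes

Round 1 — N27 at 140 > 120. N27 trips offline.
  N27 sheds 140 MW to N16, N17, N22: 46 each (2 lost).
    N16: 10+46 = 56 ≤ 80
    N17: 100+46 = 146 > 130
    N22: 100+46 = 146 > 120
Round 2 — N17, N22 trip offline.
  N17 sheds 146 MW to N16, N3, N4: 48 each (2 lost).
    N16: 56+48 = 104 > 80
    N3: 10+48 = 58 ≤ 60
    N4: 10+48 = 58 ≤ 90
  N22 sheds 146 MW to N3: 146 each.
    N3: 58+146 = 204 > 60
Round 3 — N16, N3 trip offline.
  N16 sheds 104 MW: no online neighbours, lost.
  N3 sheds 204 MW: no online neighbours, lost.
No further trips.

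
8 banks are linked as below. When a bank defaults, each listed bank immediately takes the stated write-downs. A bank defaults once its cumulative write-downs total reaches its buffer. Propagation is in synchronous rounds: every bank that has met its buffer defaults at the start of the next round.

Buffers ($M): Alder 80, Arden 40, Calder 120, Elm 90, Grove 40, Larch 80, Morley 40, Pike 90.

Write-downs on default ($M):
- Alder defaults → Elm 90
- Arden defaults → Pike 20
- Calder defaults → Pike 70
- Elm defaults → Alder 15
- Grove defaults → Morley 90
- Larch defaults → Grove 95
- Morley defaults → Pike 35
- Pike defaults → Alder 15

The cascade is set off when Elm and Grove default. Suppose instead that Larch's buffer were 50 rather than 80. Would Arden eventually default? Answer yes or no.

With Larch's buffer at 50:
Round 1 — Elm, Grove default (initial).
  Alder: +15 → 15 < 80
  Morley: +90 → 90 ≥ 40
Round 2 — Morley defaults.
  Pike: +35 → 35 < 90
No further defaults.

no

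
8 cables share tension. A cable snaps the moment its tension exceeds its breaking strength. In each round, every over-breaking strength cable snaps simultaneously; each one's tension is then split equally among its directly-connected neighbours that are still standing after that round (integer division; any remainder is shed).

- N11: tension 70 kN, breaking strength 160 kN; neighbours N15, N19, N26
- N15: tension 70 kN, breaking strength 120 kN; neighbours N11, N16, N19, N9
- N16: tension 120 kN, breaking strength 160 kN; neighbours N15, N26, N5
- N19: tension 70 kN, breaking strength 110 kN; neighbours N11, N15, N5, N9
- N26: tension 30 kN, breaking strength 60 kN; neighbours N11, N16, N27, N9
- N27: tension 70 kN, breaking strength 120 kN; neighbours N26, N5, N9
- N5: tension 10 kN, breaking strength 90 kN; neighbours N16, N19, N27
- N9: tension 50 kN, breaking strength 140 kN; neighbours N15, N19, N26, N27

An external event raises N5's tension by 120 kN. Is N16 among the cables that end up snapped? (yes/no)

Round 1 — N5 at 130 > 90. N5 snaps.
  N5 sheds 130 kN to N16, N19, N27: 43 each (1 lost).
    N16: 120+43 = 163 > 160
    N19: 70+43 = 113 > 110
    N27: 70+43 = 113 ≤ 120
Round 2 — N16, N19 snap.
  N16 sheds 163 kN to N15, N26: 81 each (1 lost).
    N15: 70+81 = 151 > 120
    N26: 30+81 = 111 > 60
  N19 sheds 113 kN to N11, N15, N9: 37 each (2 lost).
    N11: 70+37 = 107 ≤ 160
    N15: 151+37 = 188 > 120
    N9: 50+37 = 87 ≤ 140
Round 3 — N15, N26 snap.
  N15 sheds 188 kN to N11, N9: 94 each.
    N11: 107+94 = 201 > 160
    N9: 87+94 = 181 > 140
  N26 sheds 111 kN to N11, N27, N9: 37 each.
    N11: 201+37 = 238 > 160
    N27: 113+37 = 150 > 120
    N9: 181+37 = 218 > 140
Round 4 — N11, N27, N9 snap.
  N11 sheds 238 kN: no online neighbours, lost.
  N27 sheds 150 kN: no online neighbours, lost.
  N9 sheds 218 kN: no online neighbours, lost.
No further breaks.

yes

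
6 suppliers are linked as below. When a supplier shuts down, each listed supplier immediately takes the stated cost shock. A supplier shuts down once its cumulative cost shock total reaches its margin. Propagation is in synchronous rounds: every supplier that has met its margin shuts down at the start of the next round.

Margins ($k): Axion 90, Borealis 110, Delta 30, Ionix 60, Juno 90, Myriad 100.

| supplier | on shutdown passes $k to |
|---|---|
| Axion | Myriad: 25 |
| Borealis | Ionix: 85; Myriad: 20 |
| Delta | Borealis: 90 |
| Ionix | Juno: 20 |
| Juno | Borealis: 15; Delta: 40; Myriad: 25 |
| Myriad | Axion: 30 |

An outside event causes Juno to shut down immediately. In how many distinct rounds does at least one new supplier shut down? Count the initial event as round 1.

Round 1 — Juno shuts down (initial).
  Borealis: +15 → 15 < 110
  Delta: +40 → 40 ≥ 30
  Myriad: +25 → 25 < 100
Round 2 — Delta shuts down.
  Borealis: +90 → 105 < 110
No further shutdowns.

2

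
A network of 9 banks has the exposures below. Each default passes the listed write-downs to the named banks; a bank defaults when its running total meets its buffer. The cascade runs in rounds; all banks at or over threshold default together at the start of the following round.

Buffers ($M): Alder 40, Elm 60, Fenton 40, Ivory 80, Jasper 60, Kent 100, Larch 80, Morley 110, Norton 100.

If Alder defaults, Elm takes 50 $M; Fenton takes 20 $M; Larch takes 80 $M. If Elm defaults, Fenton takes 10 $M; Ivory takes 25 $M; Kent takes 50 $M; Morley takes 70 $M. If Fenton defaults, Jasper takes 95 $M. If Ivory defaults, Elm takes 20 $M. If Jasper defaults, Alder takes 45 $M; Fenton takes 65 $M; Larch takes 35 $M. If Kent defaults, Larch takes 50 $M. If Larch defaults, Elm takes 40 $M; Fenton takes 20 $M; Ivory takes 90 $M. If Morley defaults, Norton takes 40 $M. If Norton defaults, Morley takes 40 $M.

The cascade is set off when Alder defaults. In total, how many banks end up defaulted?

Round 1 — Alder defaults (initial).
  Elm: +50 → 50 < 60
  Fenton: +20 → 20 < 40
  Larch: +80 → 80 ≥ 80
Round 2 — Larch defaults.
  Elm: +40 → 90 ≥ 60
  Fenton: +20 → 40 ≥ 40
  Ivory: +90 → 90 ≥ 80
Round 3 — Elm, Fenton, Ivory default.
  Jasper: +95 → 95 ≥ 60
  Kent: +50 → 50 < 100
  Morley: +70 → 70 < 110
Round 4 — Jasper defaults.
No further defaults.

6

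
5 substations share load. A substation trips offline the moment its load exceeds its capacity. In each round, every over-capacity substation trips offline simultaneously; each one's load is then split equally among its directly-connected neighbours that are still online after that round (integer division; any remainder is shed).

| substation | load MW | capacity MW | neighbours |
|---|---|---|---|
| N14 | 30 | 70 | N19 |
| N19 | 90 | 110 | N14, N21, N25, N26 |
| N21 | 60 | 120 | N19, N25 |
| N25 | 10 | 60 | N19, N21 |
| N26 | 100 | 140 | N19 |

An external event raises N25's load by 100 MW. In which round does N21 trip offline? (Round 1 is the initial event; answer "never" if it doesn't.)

Round 1 — N25 at 110 > 60. N25 trips offline.
  N25 sheds 110 MW to N19, N21: 55 each.
    N19: 90+55 = 145 > 110
    N21: 60+55 = 115 ≤ 120
Round 2 — N19 trips offline.
  N19 sheds 145 MW to N14, N21, N26: 48 each (1 lost).
    N14: 30+48 = 78 > 70
    N21: 115+48 = 163 > 120
    N26: 100+48 = 148 > 140
Round 3 — N14, N21, N26 trip offline.
  N14 sheds 78 MW: no online neighbours, lost.
  N21 sheds 163 MW: no online neighbours, lost.
  N26 sheds 148 MW: no online neighbours, lost.
No further trips.

3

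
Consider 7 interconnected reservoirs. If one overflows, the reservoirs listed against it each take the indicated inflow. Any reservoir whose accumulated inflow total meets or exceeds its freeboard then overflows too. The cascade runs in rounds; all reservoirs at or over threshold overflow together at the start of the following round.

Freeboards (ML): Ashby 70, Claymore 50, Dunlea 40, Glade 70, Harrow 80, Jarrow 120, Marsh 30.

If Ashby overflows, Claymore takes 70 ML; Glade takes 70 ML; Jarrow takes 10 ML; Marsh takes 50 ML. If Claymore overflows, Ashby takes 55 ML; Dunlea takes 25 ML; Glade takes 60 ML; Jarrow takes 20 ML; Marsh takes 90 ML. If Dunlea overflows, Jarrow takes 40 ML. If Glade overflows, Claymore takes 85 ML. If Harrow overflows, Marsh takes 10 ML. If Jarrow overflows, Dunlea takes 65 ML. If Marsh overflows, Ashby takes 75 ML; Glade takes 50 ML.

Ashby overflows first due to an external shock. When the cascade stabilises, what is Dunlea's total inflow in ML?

Round 1 — Ashby overflows (initial).
  Claymore: +70 → 70 ≥ 50
  Glade: +70 → 70 ≥ 70
  Jarrow: +10 → 10 < 120
  Marsh: +50 → 50 ≥ 30
Round 2 — Claymore, Glade, Marsh overflow.
  Dunlea: +25 → 25 < 40
  Jarrow: +20 → 30 < 120
No further overflows.

25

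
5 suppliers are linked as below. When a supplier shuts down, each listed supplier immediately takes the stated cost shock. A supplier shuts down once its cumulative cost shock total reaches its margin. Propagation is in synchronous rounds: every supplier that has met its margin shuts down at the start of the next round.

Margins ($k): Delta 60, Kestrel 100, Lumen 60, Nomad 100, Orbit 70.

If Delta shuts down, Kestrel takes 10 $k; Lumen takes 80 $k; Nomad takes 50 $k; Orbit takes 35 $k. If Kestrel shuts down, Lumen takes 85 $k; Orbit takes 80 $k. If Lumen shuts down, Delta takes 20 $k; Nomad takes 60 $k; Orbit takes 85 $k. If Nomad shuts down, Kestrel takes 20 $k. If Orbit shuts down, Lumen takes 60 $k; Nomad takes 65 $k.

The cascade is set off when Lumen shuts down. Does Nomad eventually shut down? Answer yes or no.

Round 1 — Lumen shuts down (initial).
  Delta: +20 → 20 < 60
  Nomad: +60 → 60 < 100
  Orbit: +85 → 85 ≥ 70
Round 2 — Orbit shuts down.
  Nomad: +65 → 125 ≥ 100
Round 3 — Nomad shuts down.
  Kestrel: +20 → 20 < 100
No further shutdowns.

yes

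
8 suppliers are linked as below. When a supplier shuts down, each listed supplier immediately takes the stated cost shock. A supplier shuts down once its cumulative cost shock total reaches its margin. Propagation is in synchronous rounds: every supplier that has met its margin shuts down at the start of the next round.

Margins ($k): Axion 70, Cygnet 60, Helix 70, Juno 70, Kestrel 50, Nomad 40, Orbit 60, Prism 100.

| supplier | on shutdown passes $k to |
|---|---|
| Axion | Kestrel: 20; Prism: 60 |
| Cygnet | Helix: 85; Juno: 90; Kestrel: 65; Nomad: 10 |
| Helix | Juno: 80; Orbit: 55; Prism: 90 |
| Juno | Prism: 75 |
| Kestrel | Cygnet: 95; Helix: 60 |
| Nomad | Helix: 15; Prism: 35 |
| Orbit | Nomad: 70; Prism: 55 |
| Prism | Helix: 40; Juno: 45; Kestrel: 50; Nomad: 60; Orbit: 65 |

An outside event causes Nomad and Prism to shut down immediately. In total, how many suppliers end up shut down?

7

Round 1 — Nomad, Prism shut down (initial).
  Helix: +15+40 → 55 < 70
  Juno: +45 → 45 < 70
  Kestrel: +50 → 50 ≥ 50
  Orbit: +65 → 65 ≥ 60
Round 2 — Kestrel, Orbit shut down.
  Cygnet: +95 → 95 ≥ 60
  Helix: +60 → 115 ≥ 70
Round 3 — Cygnet, Helix shut down.
  Juno: +90+80 → 215 ≥ 70
Round 4 — Juno shuts down.
No further shutdowns.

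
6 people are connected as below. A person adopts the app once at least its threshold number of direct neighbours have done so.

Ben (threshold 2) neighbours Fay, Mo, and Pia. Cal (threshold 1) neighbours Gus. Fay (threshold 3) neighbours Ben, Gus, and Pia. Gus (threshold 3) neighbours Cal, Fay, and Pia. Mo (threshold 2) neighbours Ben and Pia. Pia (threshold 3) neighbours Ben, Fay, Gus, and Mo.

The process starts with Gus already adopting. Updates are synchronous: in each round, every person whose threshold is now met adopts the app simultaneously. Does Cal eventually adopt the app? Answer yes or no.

yes

Round 1 — Gus adopts the app (initial).
Round 2 — checking thresholds:
  Cal: 1 of 1 neighbours ≥ 1, adopts the app.
  Fay: 1 of 3 neighbours < 3, below threshold.
  Pia: 1 of 4 neighbours < 3, below threshold.
Round 3 — no new adoptions; cascade stops.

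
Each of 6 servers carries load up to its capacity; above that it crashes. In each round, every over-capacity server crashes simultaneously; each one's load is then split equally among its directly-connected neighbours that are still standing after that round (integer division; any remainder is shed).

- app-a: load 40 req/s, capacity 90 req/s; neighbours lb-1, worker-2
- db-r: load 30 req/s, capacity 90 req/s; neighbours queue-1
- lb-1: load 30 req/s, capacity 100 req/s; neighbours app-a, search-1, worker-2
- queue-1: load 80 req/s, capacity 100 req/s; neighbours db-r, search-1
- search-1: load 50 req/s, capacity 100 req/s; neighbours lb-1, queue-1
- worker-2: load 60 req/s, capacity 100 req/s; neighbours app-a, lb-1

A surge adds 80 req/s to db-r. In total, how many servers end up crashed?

6

Round 1 — db-r at 110 > 90. db-r crashes.
  db-r sheds 110 req/s to queue-1: 110 each.
    queue-1: 80+110 = 190 > 100
Round 2 — queue-1 crashes.
  queue-1 sheds 190 req/s to search-1: 190 each.
    search-1: 50+190 = 240 > 100
Round 3 — search-1 crashes.
  search-1 sheds 240 req/s to lb-1: 240 each.
    lb-1: 30+240 = 270 > 100
Round 4 — lb-1 crashes.
  lb-1 sheds 270 req/s to app-a, worker-2: 135 each.
    app-a: 40+135 = 175 > 90
    worker-2: 60+135 = 195 > 100
Round 5 — app-a, worker-2 crash.
  app-a sheds 175 req/s: no online neighbours, lost.
  worker-2 sheds 195 req/s: no online neighbours, lost.
No further crashes.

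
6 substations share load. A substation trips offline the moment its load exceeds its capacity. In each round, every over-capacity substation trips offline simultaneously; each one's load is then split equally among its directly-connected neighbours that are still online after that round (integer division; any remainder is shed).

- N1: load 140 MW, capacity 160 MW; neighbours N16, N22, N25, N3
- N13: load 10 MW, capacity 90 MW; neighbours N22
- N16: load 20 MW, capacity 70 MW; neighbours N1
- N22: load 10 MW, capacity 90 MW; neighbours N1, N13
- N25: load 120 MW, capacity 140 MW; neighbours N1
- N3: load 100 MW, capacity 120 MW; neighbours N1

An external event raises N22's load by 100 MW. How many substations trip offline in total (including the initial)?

5

Round 1 — N22 at 110 > 90. N22 trips offline.
  N22 sheds 110 MW to N1, N13: 55 each.
    N1: 140+55 = 195 > 160
    N13: 10+55 = 65 ≤ 90
Round 2 — N1 trips offline.
  N1 sheds 195 MW to N16, N25, N3: 65 each.
    N16: 20+65 = 85 > 70
    N25: 120+65 = 185 > 140
    N3: 100+65 = 165 > 120
Round 3 — N16, N25, N3 trip offline.
  N16 sheds 85 MW: no online neighbours, lost.
  N25 sheds 185 MW: no online neighbours, lost.
  N3 sheds 165 MW: no online neighbours, lost.
No further trips.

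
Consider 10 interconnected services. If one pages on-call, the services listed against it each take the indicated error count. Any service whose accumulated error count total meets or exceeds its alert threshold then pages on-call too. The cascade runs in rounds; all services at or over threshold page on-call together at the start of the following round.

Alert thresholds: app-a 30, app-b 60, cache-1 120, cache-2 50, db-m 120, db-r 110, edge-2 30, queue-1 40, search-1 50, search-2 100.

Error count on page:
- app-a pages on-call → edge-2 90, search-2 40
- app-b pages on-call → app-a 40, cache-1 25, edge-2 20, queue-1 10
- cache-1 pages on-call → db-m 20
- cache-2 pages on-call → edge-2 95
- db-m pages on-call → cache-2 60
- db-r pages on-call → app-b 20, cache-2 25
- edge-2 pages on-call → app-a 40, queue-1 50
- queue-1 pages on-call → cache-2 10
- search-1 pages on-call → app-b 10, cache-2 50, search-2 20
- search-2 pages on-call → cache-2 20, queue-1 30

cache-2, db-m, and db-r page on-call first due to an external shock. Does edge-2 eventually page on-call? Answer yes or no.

Round 1 — cache-2, db-m, db-r page on-call (initial).
  app-b: +20 → 20 < 60
  edge-2: +95 → 95 ≥ 30
Round 2 — edge-2 pages on-call.
  app-a: +40 → 40 ≥ 30
  queue-1: +50 → 50 ≥ 40
Round 3 — app-a, queue-1 page on-call.
  search-2: +40 → 40 < 100
No further pages.

yes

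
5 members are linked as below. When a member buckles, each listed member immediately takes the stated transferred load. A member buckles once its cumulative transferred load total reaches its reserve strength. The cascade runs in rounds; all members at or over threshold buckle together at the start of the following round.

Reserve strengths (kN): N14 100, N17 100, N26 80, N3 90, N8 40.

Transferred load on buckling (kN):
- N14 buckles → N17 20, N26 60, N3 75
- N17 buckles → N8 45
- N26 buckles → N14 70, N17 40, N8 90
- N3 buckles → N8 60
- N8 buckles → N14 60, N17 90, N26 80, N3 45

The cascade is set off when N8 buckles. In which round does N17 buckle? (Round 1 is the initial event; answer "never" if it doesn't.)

3

Round 1 — N8 buckles (initial).
  N14: +60 → 60 < 100
  N17: +90 → 90 < 100
  N26: +80 → 80 ≥ 80
  N3: +45 → 45 < 90
Round 2 — N26 buckles.
  N14: +70 → 130 ≥ 100
  N17: +40 → 130 ≥ 100
Round 3 — N14, N17 buckle.
  N3: +75 → 120 ≥ 90
Round 4 — N3 buckles.
No further bucklings.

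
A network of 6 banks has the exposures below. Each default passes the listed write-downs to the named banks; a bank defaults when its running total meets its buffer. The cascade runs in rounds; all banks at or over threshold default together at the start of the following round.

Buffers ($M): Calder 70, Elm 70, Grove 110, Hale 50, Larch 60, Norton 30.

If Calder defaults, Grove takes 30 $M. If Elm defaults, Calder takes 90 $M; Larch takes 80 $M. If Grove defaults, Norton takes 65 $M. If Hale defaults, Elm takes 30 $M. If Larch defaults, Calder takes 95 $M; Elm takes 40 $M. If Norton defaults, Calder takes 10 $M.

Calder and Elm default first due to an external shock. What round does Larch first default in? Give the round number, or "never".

Round 1 — Calder, Elm default (initial).
  Grove: +30 → 30 < 110
  Larch: +80 → 80 ≥ 60
Round 2 — Larch defaults.
No further defaults.

2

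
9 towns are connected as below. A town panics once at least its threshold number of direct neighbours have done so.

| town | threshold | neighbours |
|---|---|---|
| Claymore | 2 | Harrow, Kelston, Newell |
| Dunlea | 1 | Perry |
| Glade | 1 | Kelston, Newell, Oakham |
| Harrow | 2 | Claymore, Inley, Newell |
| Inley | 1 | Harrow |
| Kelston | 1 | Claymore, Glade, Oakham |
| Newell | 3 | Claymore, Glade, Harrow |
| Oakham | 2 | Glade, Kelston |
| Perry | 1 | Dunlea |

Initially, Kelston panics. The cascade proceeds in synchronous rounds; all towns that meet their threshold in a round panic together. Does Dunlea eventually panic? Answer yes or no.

no

Round 1 — Kelston panics (initial).
Round 2 — checking thresholds:
  Claymore: 1 of 3 neighbours < 2, not yet.
  Glade: 1 of 3 neighbours ≥ 1, panics.
  Oakham: 1 of 2 neighbours < 2, not yet.
Round 3 — checking thresholds:
  Claymore: 1 of 3 neighbours < 2, not yet.
  Newell: 1 of 3 neighbours < 3, not yet.
  Oakham: 2 of 2 neighbours ≥ 2, panics.
Round 4 — no new panics; cascade stops.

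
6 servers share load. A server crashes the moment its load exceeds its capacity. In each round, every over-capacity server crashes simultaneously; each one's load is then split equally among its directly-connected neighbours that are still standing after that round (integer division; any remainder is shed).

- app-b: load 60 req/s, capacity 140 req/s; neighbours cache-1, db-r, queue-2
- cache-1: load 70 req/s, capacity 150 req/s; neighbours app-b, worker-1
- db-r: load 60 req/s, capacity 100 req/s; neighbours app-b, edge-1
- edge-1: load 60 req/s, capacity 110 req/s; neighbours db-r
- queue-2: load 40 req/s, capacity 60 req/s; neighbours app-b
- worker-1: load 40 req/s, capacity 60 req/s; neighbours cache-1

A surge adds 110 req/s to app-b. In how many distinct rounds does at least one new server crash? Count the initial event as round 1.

3

Round 1 — app-b at 170 > 140. app-b crashes.
  app-b sheds 170 req/s to cache-1, db-r, queue-2: 56 each (2 lost).
    cache-1: 70+56 = 126 ≤ 150
    db-r: 60+56 = 116 > 100
    queue-2: 40+56 = 96 > 60
Round 2 — db-r, queue-2 crash.
  db-r sheds 116 req/s to edge-1: 116 each.
    edge-1: 60+116 = 176 > 110
  queue-2 sheds 96 req/s: no online neighbours, lost.
Round 3 — edge-1 crashes.
  edge-1 sheds 176 req/s: no online neighbours, lost.
No further crashes.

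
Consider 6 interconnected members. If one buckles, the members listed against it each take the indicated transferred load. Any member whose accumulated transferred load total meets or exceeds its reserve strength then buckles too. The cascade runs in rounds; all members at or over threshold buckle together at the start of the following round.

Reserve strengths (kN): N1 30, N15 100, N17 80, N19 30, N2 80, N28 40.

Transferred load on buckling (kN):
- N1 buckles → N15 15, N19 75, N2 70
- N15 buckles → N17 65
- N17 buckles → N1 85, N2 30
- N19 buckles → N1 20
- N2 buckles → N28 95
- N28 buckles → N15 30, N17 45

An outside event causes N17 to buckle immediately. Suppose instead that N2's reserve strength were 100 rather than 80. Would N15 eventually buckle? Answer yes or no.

With N2's reserve strength at 100:
Round 1 — N17 buckles (initial).
  N1: +85 → 85 ≥ 30
  N2: +30 → 30 < 100
Round 2 — N1 buckles.
  N15: +15 → 15 < 100
  N19: +75 → 75 ≥ 30
  N2: +70 → 100 ≥ 100
Round 3 — N19, N2 buckle.
  N28: +95 → 95 ≥ 40
Round 4 — N28 buckles.
  N15: +30 → 45 < 100
No further bucklings.

no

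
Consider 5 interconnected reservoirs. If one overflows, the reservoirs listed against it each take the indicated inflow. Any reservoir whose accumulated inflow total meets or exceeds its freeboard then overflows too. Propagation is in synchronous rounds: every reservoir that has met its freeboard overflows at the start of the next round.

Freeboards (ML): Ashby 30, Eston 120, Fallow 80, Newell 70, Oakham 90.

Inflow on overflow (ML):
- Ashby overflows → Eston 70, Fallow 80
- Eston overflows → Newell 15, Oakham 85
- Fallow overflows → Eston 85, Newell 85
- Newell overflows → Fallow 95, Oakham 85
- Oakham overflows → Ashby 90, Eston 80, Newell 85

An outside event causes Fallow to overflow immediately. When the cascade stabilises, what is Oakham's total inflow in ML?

85

Round 1 — Fallow overflows (initial).
  Eston: +85 → 85 < 120
  Newell: +85 → 85 ≥ 70
Round 2 — Newell overflows.
  Oakham: +85 → 85 < 90
No further overflows.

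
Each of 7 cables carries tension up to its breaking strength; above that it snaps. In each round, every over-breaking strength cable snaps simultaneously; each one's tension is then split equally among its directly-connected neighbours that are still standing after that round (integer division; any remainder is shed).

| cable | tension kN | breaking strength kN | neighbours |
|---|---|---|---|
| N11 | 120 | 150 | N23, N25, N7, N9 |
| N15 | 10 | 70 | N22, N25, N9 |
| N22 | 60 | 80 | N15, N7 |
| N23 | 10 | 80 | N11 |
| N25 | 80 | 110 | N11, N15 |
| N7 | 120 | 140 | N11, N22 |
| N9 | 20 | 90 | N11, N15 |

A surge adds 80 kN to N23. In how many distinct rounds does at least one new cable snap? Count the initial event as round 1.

Round 1 — N23 at 90 > 80. N23 snaps.
  N23 sheds 90 kN to N11: 90 each.
    N11: 120+90 = 210 > 150
Round 2 — N11 snaps.
  N11 sheds 210 kN to N25, N7, N9: 70 each.
    N25: 80+70 = 150 > 110
    N7: 120+70 = 190 > 140
    N9: 20+70 = 90 ≤ 90
Round 3 — N25, N7 snap.
  N25 sheds 150 kN to N15: 150 each.
    N15: 10+150 = 160 > 70
  N7 sheds 190 kN to N22: 190 each.
    N22: 60+190 = 250 > 80
Round 4 — N15, N22 snap.
  N15 sheds 160 kN to N9: 160 each.
    N9: 90+160 = 250 > 90
  N22 sheds 250 kN: no online neighbours, lost.
Round 5 — N9 snaps.
  N9 sheds 250 kN: no online neighbours, lost.
No further breaks.

5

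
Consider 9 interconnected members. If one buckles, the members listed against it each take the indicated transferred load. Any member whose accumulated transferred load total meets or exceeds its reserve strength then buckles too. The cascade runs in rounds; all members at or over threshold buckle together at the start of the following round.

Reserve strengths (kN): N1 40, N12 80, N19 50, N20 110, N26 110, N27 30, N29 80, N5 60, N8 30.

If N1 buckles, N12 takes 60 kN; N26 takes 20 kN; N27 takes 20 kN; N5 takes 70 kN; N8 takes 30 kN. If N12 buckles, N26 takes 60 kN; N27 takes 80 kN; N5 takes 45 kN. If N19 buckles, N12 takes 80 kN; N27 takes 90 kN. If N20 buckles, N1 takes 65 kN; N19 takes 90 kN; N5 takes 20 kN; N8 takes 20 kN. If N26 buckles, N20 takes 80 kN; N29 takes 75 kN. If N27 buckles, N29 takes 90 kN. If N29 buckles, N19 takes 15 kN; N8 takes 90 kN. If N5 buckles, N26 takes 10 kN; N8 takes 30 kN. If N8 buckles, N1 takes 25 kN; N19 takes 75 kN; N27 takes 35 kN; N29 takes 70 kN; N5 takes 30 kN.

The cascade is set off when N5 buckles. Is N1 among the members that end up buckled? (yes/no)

no

Round 1 — N5 buckles (initial).
  N26: +10 → 10 < 110
  N8: +30 → 30 ≥ 30
Round 2 — N8 buckles.
  N1: +25 → 25 < 40
  N19: +75 → 75 ≥ 50
  N27: +35 → 35 ≥ 30
  N29: +70 → 70 < 80
Round 3 — N19, N27 buckle.
  N12: +80 → 80 ≥ 80
  N29: +90 → 160 ≥ 80
Round 4 — N12, N29 buckle.
  N26: +60 → 70 < 110
No further bucklings.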